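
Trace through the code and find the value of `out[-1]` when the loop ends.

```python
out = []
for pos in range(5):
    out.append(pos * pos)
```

Let's trace through this code step by step.

Initialize: out = []
Entering loop: for pos in range(5):
After iteration 1: pos = 0, out = [0]
After iteration 2: pos = 1, out = [0, 1]
After iteration 3: pos = 2, out = [0, 1, 4]
After iteration 4: pos = 3, out = [0, 1, 4, 9]
After iteration 5: pos = 4, out = [0, 1, 4, 9, 16]
Loop ends.
out[-1] = 16

Final answer: 16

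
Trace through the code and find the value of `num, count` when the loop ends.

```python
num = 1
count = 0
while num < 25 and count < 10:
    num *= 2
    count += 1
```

Let's trace through this code step by step.

Initialize: num = 1
Initialize: count = 0
Entering loop: while num < 25 and count < 10:
After iteration 1: num = 2, count = 1
After iteration 2: num = 4, count = 2
After iteration 3: num = 8, count = 3
After iteration 4: num = 16, count = 4
After iteration 5: num = 32, count = 5
Loop ends.

Final answer: 32, 5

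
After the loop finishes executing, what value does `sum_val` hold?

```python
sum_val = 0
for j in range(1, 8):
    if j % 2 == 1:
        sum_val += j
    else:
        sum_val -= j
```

Let's trace through this code step by step.

Initialize: sum_val = 0
Entering loop: for j in range(1, 8):
After iteration 1: j = 1, sum_val = 1
After iteration 2: j = 2, sum_val = -1
After iteration 3: j = 3, sum_val = 2
After iteration 4: j = 4, sum_val = -2
After iteration 5: j = 5, sum_val = 3
After iteration 6: j = 6, sum_val = -3
After iteration 7: j = 7, sum_val = 4
Loop ends.

Final answer: 4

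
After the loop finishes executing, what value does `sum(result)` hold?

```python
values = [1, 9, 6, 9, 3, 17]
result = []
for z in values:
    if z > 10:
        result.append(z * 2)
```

Let's trace through this code step by step.

Initialize: values = [1, 9, 6, 9, 3, 17]
Initialize: result = []
Entering loop: for z in values:
After iteration 1: z = 1, result = []
After iteration 2: z = 9, result = []
After iteration 3: z = 6, result = []
After iteration 4: z = 9, result = []
After iteration 5: z = 3, result = []
After iteration 6: z = 17, result = [34]
Loop ends.
sum(result) = 34

Final answer: 34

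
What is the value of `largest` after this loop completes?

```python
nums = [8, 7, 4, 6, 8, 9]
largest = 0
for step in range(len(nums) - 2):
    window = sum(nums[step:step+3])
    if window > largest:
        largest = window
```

Let's trace through this code step by step.

Initialize: nums = [8, 7, 4, 6, 8, 9]
Initialize: largest = 0
Entering loop: for step in range(len(nums) - 2):
After iteration 1: step = 0, largest = 19, window = 19
After iteration 2: step = 1, largest = 19, window = 17
After iteration 3: step = 2, largest = 19, window = 18
After iteration 4: step = 3, largest = 23, window = 23
Loop ends.

Final answer: 23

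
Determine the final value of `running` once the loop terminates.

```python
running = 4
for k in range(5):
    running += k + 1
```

Let's trace through this code step by step.

Initialize: running = 4
Entering loop: for k in range(5):
After iteration 1: k = 0, running = 5
After iteration 2: k = 1, running = 7
After iteration 3: k = 2, running = 10
After iteration 4: k = 3, running = 14
After iteration 5: k = 4, running = 19
Loop ends.

Final answer: 19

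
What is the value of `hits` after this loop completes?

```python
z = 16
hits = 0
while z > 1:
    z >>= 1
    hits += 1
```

Let's trace through this code step by step.

Initialize: z = 16
Initialize: hits = 0
Entering loop: while z > 1:
After iteration 1: z = 8, hits = 1
After iteration 2: z = 4, hits = 2
After iteration 3: z = 2, hits = 3
After iteration 4: z = 1, hits = 4
Loop ends.

Final answer: 4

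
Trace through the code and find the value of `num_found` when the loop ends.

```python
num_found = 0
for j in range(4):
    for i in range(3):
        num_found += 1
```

Let's trace through this code step by step.

Initialize: num_found = 0
Entering loop: for j in range(4):
After iteration 1: j = 0, num_found = 3
After iteration 2: j = 1, num_found = 6
After iteration 3: j = 2, num_found = 9
After iteration 4: j = 3, num_found = 12
Loop ends.

Final answer: 12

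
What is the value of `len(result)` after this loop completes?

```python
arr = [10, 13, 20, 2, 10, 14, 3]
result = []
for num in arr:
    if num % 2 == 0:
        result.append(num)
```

Let's trace through this code step by step.

Initialize: arr = [10, 13, 20, 2, 10, 14, 3]
Initialize: result = []
Entering loop: for num in arr:
After iteration 1: num = 10, result = [10]
After iteration 2: num = 13, result = [10]
After iteration 3: num = 20, result = [10, 20]
After iteration 4: num = 2, result = [10, 20, 2]
After iteration 5: num = 10, result = [10, 20, 2, 10]
After iteration 6: num = 14, result = [10, 20, 2, 10, 14]
After iteration 7: num = 3, result = [10, 20, 2, 10, 14]
Loop ends.
len(result) = 5

Final answer: 5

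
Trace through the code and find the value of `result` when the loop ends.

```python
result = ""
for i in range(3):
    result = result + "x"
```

Let's trace through this code step by step.

Initialize: result = ''
Entering loop: for i in range(3):
After iteration 1: i = 0, result = 'x'
After iteration 2: i = 1, result = 'xx'
After iteration 3: i = 2, result = 'xxx'
Loop ends.

Final answer: 'xxx'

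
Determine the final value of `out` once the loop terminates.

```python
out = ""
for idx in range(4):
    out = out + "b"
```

Let's trace through this code step by step.

Initialize: out = ''
Entering loop: for idx in range(4):
After iteration 1: idx = 0, out = 'b'
After iteration 2: idx = 1, out = 'bb'
After iteration 3: idx = 2, out = 'bbb'
After iteration 4: idx = 3, out = 'bbbb'
Loop ends.

Final answer: 'bbbb'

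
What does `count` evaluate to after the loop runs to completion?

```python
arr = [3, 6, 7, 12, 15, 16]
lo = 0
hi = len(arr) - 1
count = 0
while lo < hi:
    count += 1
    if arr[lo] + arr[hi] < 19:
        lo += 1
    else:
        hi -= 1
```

Let's trace through this code step by step.

Initialize: arr = [3, 6, 7, 12, 15, 16]
Initialize: lo = 0
Initialize: hi = 5
Initialize: count = 0
Entering loop: while lo < hi:
After iteration 1: lo = 0, hi = 4, count = 1
After iteration 2: lo = 1, hi = 4, count = 2
After iteration 3: lo = 1, hi = 3, count = 3
After iteration 4: lo = 2, hi = 3, count = 4
After iteration 5: lo = 2, hi = 2, count = 5
Loop ends.

Final answer: 5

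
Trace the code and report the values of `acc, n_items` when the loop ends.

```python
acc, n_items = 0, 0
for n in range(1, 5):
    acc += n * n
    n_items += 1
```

Let's trace through this code step by step.

Initialize: acc = 0
Initialize: n_items = 0
Entering loop: for n in range(1, 5):
After iteration 1: n = 1, acc = 1, n_items = 1
After iteration 2: n = 2, acc = 5, n_items = 2
After iteration 3: n = 3, acc = 14, n_items = 3
After iteration 4: n = 4, acc = 30, n_items = 4
Loop ends.

Final answer: 30, 4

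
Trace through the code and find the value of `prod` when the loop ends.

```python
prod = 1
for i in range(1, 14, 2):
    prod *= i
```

Let's trace through this code step by step.

Initialize: prod = 1
Entering loop: for i in range(1, 14, 2):
After iteration 1: i = 1, prod = 1
After iteration 2: i = 3, prod = 3
After iteration 3: i = 5, prod = 15
After iteration 4: i = 7, prod = 105
After iteration 5: i = 9, prod = 945
After iteration 6: i = 11, prod = 10395
After iteration 7: i = 13, prod = 135135
Loop ends.

Final answer: 135135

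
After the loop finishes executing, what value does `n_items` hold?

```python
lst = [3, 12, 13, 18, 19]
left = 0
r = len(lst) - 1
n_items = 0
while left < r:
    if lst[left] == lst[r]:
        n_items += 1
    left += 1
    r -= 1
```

Let's trace through this code step by step.

Initialize: lst = [3, 12, 13, 18, 19]
Initialize: left = 0
Initialize: r = 4
Initialize: n_items = 0
Entering loop: while left < r:
After iteration 1: left = 1, r = 3, n_items = 0
After iteration 2: left = 2, r = 2, n_items = 0
Loop ends.

Final answer: 0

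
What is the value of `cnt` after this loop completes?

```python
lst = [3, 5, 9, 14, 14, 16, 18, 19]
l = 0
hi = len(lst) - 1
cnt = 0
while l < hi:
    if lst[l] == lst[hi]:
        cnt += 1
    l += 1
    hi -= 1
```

Let's trace through this code step by step.

Initialize: lst = [3, 5, 9, 14, 14, 16, 18, 19]
Initialize: l = 0
Initialize: hi = 7
Initialize: cnt = 0
Entering loop: while l < hi:
After iteration 1: l = 1, hi = 6, cnt = 0
After iteration 2: l = 2, hi = 5, cnt = 0
After iteration 3: l = 3, hi = 4, cnt = 0
After iteration 4: l = 4, hi = 3, cnt = 1
Loop ends.

Final answer: 1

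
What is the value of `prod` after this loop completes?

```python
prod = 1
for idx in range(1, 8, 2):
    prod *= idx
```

Let's trace through this code step by step.

Initialize: prod = 1
Entering loop: for idx in range(1, 8, 2):
After iteration 1: idx = 1, prod = 1
After iteration 2: idx = 3, prod = 3
After iteration 3: idx = 5, prod = 15
After iteration 4: idx = 7, prod = 105
Loop ends.

Final answer: 105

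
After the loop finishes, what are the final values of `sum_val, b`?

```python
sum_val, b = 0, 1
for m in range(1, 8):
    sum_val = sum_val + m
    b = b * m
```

Let's trace through this code step by step.

Initialize: sum_val = 0
Initialize: b = 1
Entering loop: for m in range(1, 8):
After iteration 1: m = 1, sum_val = 1, b = 1
After iteration 2: m = 2, sum_val = 3, b = 2
After iteration 3: m = 3, sum_val = 6, b = 6
After iteration 4: m = 4, sum_val = 10, b = 24
After iteration 5: m = 5, sum_val = 15, b = 120
After iteration 6: m = 6, sum_val = 21, b = 720
After iteration 7: m = 7, sum_val = 28, b = 5040
Loop ends.

Final answer: 28, 5040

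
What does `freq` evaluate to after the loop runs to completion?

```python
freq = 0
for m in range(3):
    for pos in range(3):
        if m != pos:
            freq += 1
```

Let's trace through this code step by step.

Initialize: freq = 0
Entering loop: for m in range(3):
After iteration 1: m = 0, freq = 2
After iteration 2: m = 1, freq = 4
After iteration 3: m = 2, freq = 6
Loop ends.

Final answer: 6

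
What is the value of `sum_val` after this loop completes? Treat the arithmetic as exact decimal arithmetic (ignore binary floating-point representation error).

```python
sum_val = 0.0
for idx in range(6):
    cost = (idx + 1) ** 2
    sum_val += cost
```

Let's trace through this code step by step.

Initialize: sum_val = 0.0
Entering loop: for idx in range(6):
After iteration 1: idx = 0, sum_val = 1.0, cost = 1
After iteration 2: idx = 1, sum_val = 5.0, cost = 4
After iteration 3: idx = 2, sum_val = 14.0, cost = 9
After iteration 4: idx = 3, sum_val = 30.0, cost = 16
After iteration 5: idx = 4, sum_val = 55.0, cost = 25
After iteration 6: idx = 5, sum_val = 91.0, cost = 36
Loop ends.

Final answer: 91.0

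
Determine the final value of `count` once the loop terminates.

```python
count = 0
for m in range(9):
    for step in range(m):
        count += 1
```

Let's trace through this code step by step.

Initialize: count = 0
Entering loop: for m in range(9):
After iteration 1: m = 0, count = 0
After iteration 2: m = 1, count = 1, step = 0
After iteration 3: m = 2, count = 3, step = 1
After iteration 4: m = 3, count = 6, step = 2
After iteration 5: m = 4, count = 10, step = 3
After iteration 6: m = 5, count = 15, step = 4
After iteration 7: m = 6, count = 21, step = 5
After iteration 8: m = 7, count = 28, step = 6
After iteration 9: m = 8, count = 36, step = 7
Loop ends.

Final answer: 36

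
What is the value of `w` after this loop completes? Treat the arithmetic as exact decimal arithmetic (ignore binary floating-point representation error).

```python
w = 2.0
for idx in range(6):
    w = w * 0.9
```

Let's trace through this code step by step.

Initialize: w = 2.0
Entering loop: for idx in range(6):
After iteration 1: idx = 0, w = 1.8
After iteration 2: idx = 1, w = 1.62
After iteration 3: idx = 2, w = 1.458
After iteration 4: idx = 3, w = 1.3122
After iteration 5: idx = 4, w = 1.18098
After iteration 6: idx = 5, w = 1.062882
Loop ends.

Final answer: 1.062882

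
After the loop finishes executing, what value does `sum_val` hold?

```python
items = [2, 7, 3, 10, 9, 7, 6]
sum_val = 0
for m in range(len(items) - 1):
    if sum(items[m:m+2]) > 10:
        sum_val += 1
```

Let's trace through this code step by step.

Initialize: items = [2, 7, 3, 10, 9, 7, 6]
Initialize: sum_val = 0
Entering loop: for m in range(len(items) - 1):
After iteration 1: m = 0, sum_val = 0
After iteration 2: m = 1, sum_val = 0
After iteration 3: m = 2, sum_val = 1
After iteration 4: m = 3, sum_val = 2
After iteration 5: m = 4, sum_val = 3
After iteration 6: m = 5, sum_val = 4
Loop ends.

Final answer: 4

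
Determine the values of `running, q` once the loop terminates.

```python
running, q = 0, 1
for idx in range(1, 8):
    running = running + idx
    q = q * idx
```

Let's trace through this code step by step.

Initialize: running = 0
Initialize: q = 1
Entering loop: for idx in range(1, 8):
After iteration 1: idx = 1, running = 1, q = 1
After iteration 2: idx = 2, running = 3, q = 2
After iteration 3: idx = 3, running = 6, q = 6
After iteration 4: idx = 4, running = 10, q = 24
After iteration 5: idx = 5, running = 15, q = 120
After iteration 6: idx = 6, running = 21, q = 720
After iteration 7: idx = 7, running = 28, q = 5040
Loop ends.

Final answer: 28, 5040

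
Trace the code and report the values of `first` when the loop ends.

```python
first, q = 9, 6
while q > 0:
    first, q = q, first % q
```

Let's trace through this code step by step.

Initialize: first = 9
Initialize: q = 6
Entering loop: while q > 0:
After iteration 1: first = 6, q = 3
After iteration 2: first = 3, q = 0
Loop ends.

Final answer: 3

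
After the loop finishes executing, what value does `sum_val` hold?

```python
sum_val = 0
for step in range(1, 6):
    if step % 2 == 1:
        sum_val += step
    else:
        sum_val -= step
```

Let's trace through this code step by step.

Initialize: sum_val = 0
Entering loop: for step in range(1, 6):
After iteration 1: step = 1, sum_val = 1
After iteration 2: step = 2, sum_val = -1
After iteration 3: step = 3, sum_val = 2
After iteration 4: step = 4, sum_val = -2
After iteration 5: step = 5, sum_val = 3
Loop ends.

Final answer: 3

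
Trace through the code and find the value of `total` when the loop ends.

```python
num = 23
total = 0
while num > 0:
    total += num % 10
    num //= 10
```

Let's trace through this code step by step.

Initialize: num = 23
Initialize: total = 0
Entering loop: while num > 0:
After iteration 1: num = 2, total = 3
After iteration 2: num = 0, total = 5
Loop ends.

Final answer: 5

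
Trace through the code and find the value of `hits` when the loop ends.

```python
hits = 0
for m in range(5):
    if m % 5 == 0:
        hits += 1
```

Let's trace through this code step by step.

Initialize: hits = 0
Entering loop: for m in range(5):
After iteration 1: m = 0, hits = 1
After iteration 2: m = 1, hits = 1
After iteration 3: m = 2, hits = 1
After iteration 4: m = 3, hits = 1
After iteration 5: m = 4, hits = 1
Loop ends.

Final answer: 1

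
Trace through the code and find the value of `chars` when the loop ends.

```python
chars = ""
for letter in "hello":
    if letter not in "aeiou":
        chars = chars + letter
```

Let's trace through this code step by step.

Initialize: chars = ''
Entering loop: for letter in "hello":
After iteration 1: letter = 'h', chars = 'h'
After iteration 2: letter = 'e', chars = 'h'
After iteration 3: letter = 'l', chars = 'hl'
After iteration 4: letter = 'l', chars = 'hll'
After iteration 5: letter = 'o', chars = 'hll'
Loop ends.

Final answer: 'hll'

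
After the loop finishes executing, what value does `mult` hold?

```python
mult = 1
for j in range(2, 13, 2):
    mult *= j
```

Let's trace through this code step by step.

Initialize: mult = 1
Entering loop: for j in range(2, 13, 2):
After iteration 1: j = 2, mult = 2
After iteration 2: j = 4, mult = 8
After iteration 3: j = 6, mult = 48
After iteration 4: j = 8, mult = 384
After iteration 5: j = 10, mult = 3840
After iteration 6: j = 12, mult = 46080
Loop ends.

Final answer: 46080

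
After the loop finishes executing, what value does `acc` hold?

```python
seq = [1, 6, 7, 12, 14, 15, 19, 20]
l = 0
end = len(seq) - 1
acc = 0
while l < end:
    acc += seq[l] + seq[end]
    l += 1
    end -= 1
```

Let's trace through this code step by step.

Initialize: seq = [1, 6, 7, 12, 14, 15, 19, 20]
Initialize: l = 0
Initialize: end = 7
Initialize: acc = 0
Entering loop: while l < end:
After iteration 1: l = 1, end = 6, acc = 21
After iteration 2: l = 2, end = 5, acc = 46
After iteration 3: l = 3, end = 4, acc = 68
After iteration 4: l = 4, end = 3, acc = 94
Loop ends.

Final answer: 94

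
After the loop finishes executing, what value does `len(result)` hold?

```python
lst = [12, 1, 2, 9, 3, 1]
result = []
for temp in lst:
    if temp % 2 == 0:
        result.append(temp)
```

Let's trace through this code step by step.

Initialize: lst = [12, 1, 2, 9, 3, 1]
Initialize: result = []
Entering loop: for temp in lst:
After iteration 1: temp = 12, result = [12]
After iteration 2: temp = 1, result = [12]
After iteration 3: temp = 2, result = [12, 2]
After iteration 4: temp = 9, result = [12, 2]
After iteration 5: temp = 3, result = [12, 2]
After iteration 6: temp = 1, result = [12, 2]
Loop ends.
len(result) = 2

Final answer: 2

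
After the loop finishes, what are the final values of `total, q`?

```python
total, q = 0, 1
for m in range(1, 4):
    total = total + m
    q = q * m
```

Let's trace through this code step by step.

Initialize: total = 0
Initialize: q = 1
Entering loop: for m in range(1, 4):
After iteration 1: m = 1, total = 1, q = 1
After iteration 2: m = 2, total = 3, q = 2
After iteration 3: m = 3, total = 6, q = 6
Loop ends.

Final answer: 6, 6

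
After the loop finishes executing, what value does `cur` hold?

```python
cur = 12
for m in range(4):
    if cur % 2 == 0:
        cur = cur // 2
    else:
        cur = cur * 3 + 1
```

Let's trace through this code step by step.

Initialize: cur = 12
Entering loop: for m in range(4):
After iteration 1: m = 0, cur = 6
After iteration 2: m = 1, cur = 3
After iteration 3: m = 2, cur = 10
After iteration 4: m = 3, cur = 5
Loop ends.

Final answer: 5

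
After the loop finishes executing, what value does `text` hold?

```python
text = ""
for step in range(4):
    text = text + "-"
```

Let's trace through this code step by step.

Initialize: text = ''
Entering loop: for step in range(4):
After iteration 1: step = 0, text = '-'
After iteration 2: step = 1, text = '--'
After iteration 3: step = 2, text = '---'
After iteration 4: step = 3, text = '----'
Loop ends.

Final answer: '----'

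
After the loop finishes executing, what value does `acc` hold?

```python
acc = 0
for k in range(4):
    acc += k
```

Let's trace through this code step by step.

Initialize: acc = 0
Entering loop: for k in range(4):
After iteration 1: k = 0, acc = 0
After iteration 2: k = 1, acc = 1
After iteration 3: k = 2, acc = 3
After iteration 4: k = 3, acc = 6
Loop ends.

Final answer: 6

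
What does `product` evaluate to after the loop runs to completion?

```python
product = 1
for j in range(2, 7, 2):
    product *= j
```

Let's trace through this code step by step.

Initialize: product = 1
Entering loop: for j in range(2, 7, 2):
After iteration 1: j = 2, product = 2
After iteration 2: j = 4, product = 8
After iteration 3: j = 6, product = 48
Loop ends.

Final answer: 48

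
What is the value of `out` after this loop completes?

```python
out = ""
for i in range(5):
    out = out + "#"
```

Let's trace through this code step by step.

Initialize: out = ''
Entering loop: for i in range(5):
After iteration 1: i = 0, out = '#'
After iteration 2: i = 1, out = '##'
After iteration 3: i = 2, out = '###'
After iteration 4: i = 3, out = '####'
After iteration 5: i = 4, out = '#####'
Loop ends.

Final answer: '#####'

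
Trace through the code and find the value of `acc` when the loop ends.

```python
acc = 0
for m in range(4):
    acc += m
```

Let's trace through this code step by step.

Initialize: acc = 0
Entering loop: for m in range(4):
After iteration 1: m = 0, acc = 0
After iteration 2: m = 1, acc = 1
After iteration 3: m = 2, acc = 3
After iteration 4: m = 3, acc = 6
Loop ends.

Final answer: 6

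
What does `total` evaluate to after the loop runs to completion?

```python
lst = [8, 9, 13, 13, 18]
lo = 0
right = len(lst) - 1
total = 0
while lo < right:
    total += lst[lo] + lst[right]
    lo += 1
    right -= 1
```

Let's trace through this code step by step.

Initialize: lst = [8, 9, 13, 13, 18]
Initialize: lo = 0
Initialize: right = 4
Initialize: total = 0
Entering loop: while lo < right:
After iteration 1: lo = 1, right = 3, total = 26
After iteration 2: lo = 2, right = 2, total = 48
Loop ends.

Final answer: 48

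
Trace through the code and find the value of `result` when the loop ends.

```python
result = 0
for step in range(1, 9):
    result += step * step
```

Let's trace through this code step by step.

Initialize: result = 0
Entering loop: for step in range(1, 9):
After iteration 1: step = 1, result = 1
After iteration 2: step = 2, result = 5
After iteration 3: step = 3, result = 14
After iteration 4: step = 4, result = 30
After iteration 5: step = 5, result = 55
After iteration 6: step = 6, result = 91
After iteration 7: step = 7, result = 140
After iteration 8: step = 8, result = 204
Loop ends.

Final answer: 204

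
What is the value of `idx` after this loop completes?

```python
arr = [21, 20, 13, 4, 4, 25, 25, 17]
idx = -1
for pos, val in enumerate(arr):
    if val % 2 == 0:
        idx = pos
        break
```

Let's trace through this code step by step.

Initialize: arr = [21, 20, 13, 4, 4, 25, 25, 17]
Initialize: idx = -1
Entering loop: for pos, val in enumerate(arr):
After iteration 1: pos = 0, val = 21, idx = -1
After iteration 2: pos = 1, val = 20, idx = 1
Loop ends.

Final answer: 1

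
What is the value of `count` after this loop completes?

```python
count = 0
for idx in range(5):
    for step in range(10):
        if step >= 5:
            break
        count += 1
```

Let's trace through this code step by step.

Initialize: count = 0
Entering loop: for idx in range(5):
After iteration 1: idx = 0, count = 5
After iteration 2: idx = 1, count = 10
After iteration 3: idx = 2, count = 15
After iteration 4: idx = 3, count = 20
After iteration 5: idx = 4, count = 25
Loop ends.

Final answer: 25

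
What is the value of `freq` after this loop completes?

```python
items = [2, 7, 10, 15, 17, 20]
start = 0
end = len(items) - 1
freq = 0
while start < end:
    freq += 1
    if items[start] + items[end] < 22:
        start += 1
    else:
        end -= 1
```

Let's trace through this code step by step.

Initialize: items = [2, 7, 10, 15, 17, 20]
Initialize: start = 0
Initialize: end = 5
Initialize: freq = 0
Entering loop: while start < end:
After iteration 1: start = 0, end = 4, freq = 1
After iteration 2: start = 1, end = 4, freq = 2
After iteration 3: start = 1, end = 3, freq = 3
After iteration 4: start = 1, end = 2, freq = 4
After iteration 5: start = 2, end = 2, freq = 5
Loop ends.

Final answer: 5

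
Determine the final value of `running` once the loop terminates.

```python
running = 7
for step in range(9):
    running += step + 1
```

Let's trace through this code step by step.

Initialize: running = 7
Entering loop: for step in range(9):
After iteration 1: step = 0, running = 8
After iteration 2: step = 1, running = 10
After iteration 3: step = 2, running = 13
After iteration 4: step = 3, running = 17
After iteration 5: step = 4, running = 22
After iteration 6: step = 5, running = 28
After iteration 7: step = 6, running = 35
After iteration 8: step = 7, running = 43
After iteration 9: step = 8, running = 52
Loop ends.

Final answer: 52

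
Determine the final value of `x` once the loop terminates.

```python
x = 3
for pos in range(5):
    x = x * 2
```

Let's trace through this code step by step.

Initialize: x = 3
Entering loop: for pos in range(5):
After iteration 1: pos = 0, x = 6
After iteration 2: pos = 1, x = 12
After iteration 3: pos = 2, x = 24
After iteration 4: pos = 3, x = 48
After iteration 5: pos = 4, x = 96
Loop ends.

Final answer: 96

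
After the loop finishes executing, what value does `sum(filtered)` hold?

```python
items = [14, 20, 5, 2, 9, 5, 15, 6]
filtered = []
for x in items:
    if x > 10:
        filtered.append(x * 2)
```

Let's trace through this code step by step.

Initialize: items = [14, 20, 5, 2, 9, 5, 15, 6]
Initialize: filtered = []
Entering loop: for x in items:
After iteration 1: x = 14, filtered = [28]
After iteration 2: x = 20, filtered = [28, 40]
After iteration 3: x = 5, filtered = [28, 40]
After iteration 4: x = 2, filtered = [28, 40]
After iteration 5: x = 9, filtered = [28, 40]
After iteration 6: x = 5, filtered = [28, 40]
After iteration 7: x = 15, filtered = [28, 40, 30]
After iteration 8: x = 6, filtered = [28, 40, 30]
Loop ends.
sum(filtered) = 98

Final answer: 98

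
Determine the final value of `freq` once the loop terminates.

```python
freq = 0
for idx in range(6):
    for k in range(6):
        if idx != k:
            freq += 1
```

Let's trace through this code step by step.

Initialize: freq = 0
Entering loop: for idx in range(6):
After iteration 1: idx = 0, freq = 5
After iteration 2: idx = 1, freq = 10
After iteration 3: idx = 2, freq = 15
After iteration 4: idx = 3, freq = 20
After iteration 5: idx = 4, freq = 25
After iteration 6: idx = 5, freq = 30
Loop ends.

Final answer: 30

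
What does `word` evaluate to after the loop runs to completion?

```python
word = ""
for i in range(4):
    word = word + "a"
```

Let's trace through this code step by step.

Initialize: word = ''
Entering loop: for i in range(4):
After iteration 1: i = 0, word = 'a'
After iteration 2: i = 1, word = 'aa'
After iteration 3: i = 2, word = 'aaa'
After iteration 4: i = 3, word = 'aaaa'
Loop ends.

Final answer: 'aaaa'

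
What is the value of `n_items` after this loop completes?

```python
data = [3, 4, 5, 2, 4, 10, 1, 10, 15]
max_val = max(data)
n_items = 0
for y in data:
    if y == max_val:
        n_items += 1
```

Let's trace through this code step by step.

Initialize: data = [3, 4, 5, 2, 4, 10, 1, 10, 15]
Initialize: max_val = 15
Initialize: n_items = 0
Entering loop: for y in data:
After iteration 1: y = 3, n_items = 0
After iteration 2: y = 4, n_items = 0
After iteration 3: y = 5, n_items = 0
After iteration 4: y = 2, n_items = 0
After iteration 5: y = 4, n_items = 0
After iteration 6: y = 10, n_items = 0
After iteration 7: y = 1, n_items = 0
After iteration 8: y = 10, n_items = 0
After iteration 9: y = 15, n_items = 1
Loop ends.

Final answer: 1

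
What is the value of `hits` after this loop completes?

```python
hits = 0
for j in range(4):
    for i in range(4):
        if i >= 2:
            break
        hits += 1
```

Let's trace through this code step by step.

Initialize: hits = 0
Entering loop: for j in range(4):
After iteration 1: j = 0, hits = 2
After iteration 2: j = 1, hits = 4
After iteration 3: j = 2, hits = 6
After iteration 4: j = 3, hits = 8
Loop ends.

Final answer: 8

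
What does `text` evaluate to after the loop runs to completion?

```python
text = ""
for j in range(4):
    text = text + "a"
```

Let's trace through this code step by step.

Initialize: text = ''
Entering loop: for j in range(4):
After iteration 1: j = 0, text = 'a'
After iteration 2: j = 1, text = 'aa'
After iteration 3: j = 2, text = 'aaa'
After iteration 4: j = 3, text = 'aaaa'
Loop ends.

Final answer: 'aaaa'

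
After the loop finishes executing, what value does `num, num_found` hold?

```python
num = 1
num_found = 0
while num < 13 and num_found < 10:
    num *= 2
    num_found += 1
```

Let's trace through this code step by step.

Initialize: num = 1
Initialize: num_found = 0
Entering loop: while num < 13 and num_found < 10:
After iteration 1: num = 2, num_found = 1
After iteration 2: num = 4, num_found = 2
After iteration 3: num = 8, num_found = 3
After iteration 4: num = 16, num_found = 4
Loop ends.

Final answer: 16, 4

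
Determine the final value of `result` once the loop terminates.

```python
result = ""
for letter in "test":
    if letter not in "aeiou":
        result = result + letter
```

Let's trace through this code step by step.

Initialize: result = ''
Entering loop: for letter in "test":
After iteration 1: letter = 't', result = 't'
After iteration 2: letter = 'e', result = 't'
After iteration 3: letter = 's', result = 'ts'
After iteration 4: letter = 't', result = 'tst'
Loop ends.

Final answer: 'tst'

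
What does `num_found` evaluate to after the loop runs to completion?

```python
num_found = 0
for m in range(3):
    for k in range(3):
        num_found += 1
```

Let's trace through this code step by step.

Initialize: num_found = 0
Entering loop: for m in range(3):
After iteration 1: m = 0, num_found = 3
After iteration 2: m = 1, num_found = 6
After iteration 3: m = 2, num_found = 9
Loop ends.

Final answer: 9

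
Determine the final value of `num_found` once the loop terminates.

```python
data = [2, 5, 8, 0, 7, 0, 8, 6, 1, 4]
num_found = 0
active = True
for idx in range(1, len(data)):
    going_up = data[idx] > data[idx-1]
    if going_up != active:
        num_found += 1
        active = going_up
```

Let's trace through this code step by step.

Initialize: data = [2, 5, 8, 0, 7, 0, 8, 6, 1, 4]
Initialize: num_found = 0
Initialize: active = True
Entering loop: for idx in range(1, len(data)):
After iteration 1: idx = 1, num_found = 0, active = True, going_up = True
After iteration 2: idx = 2, num_found = 0, active = True, going_up = True
After iteration 3: idx = 3, num_found = 1, active = False, going_up = False
After iteration 4: idx = 4, num_found = 2, active = True, going_up = True
After iteration 5: idx = 5, num_found = 3, active = False, going_up = False
After iteration 6: idx = 6, num_found = 4, active = True, going_up = True
After iteration 7: idx = 7, num_found = 5, active = False, going_up = False
After iteration 8: idx = 8, num_found = 5, active = False, going_up = False
After iteration 9: idx = 9, num_found = 6, active = True, going_up = True
Loop ends.

Final answer: 6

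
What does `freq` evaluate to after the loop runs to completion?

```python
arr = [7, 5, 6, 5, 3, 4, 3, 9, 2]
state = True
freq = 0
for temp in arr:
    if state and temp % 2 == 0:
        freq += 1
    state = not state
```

Let's trace through this code step by step.

Initialize: arr = [7, 5, 6, 5, 3, 4, 3, 9, 2]
Initialize: state = True
Initialize: freq = 0
Entering loop: for temp in arr:
After iteration 1: temp = 7, state = False, freq = 0
After iteration 2: temp = 5, state = True, freq = 0
After iteration 3: temp = 6, state = False, freq = 1
After iteration 4: temp = 5, state = True, freq = 1
After iteration 5: temp = 3, state = False, freq = 1
After iteration 6: temp = 4, state = True, freq = 1
After iteration 7: temp = 3, state = False, freq = 1
After iteration 8: temp = 9, state = True, freq = 1
After iteration 9: temp = 2, state = False, freq = 2
Loop ends.

Final answer: 2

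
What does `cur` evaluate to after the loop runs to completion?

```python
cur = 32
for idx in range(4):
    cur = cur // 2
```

Let's trace through this code step by step.

Initialize: cur = 32
Entering loop: for idx in range(4):
After iteration 1: idx = 0, cur = 16
After iteration 2: idx = 1, cur = 8
After iteration 3: idx = 2, cur = 4
After iteration 4: idx = 3, cur = 2
Loop ends.

Final answer: 2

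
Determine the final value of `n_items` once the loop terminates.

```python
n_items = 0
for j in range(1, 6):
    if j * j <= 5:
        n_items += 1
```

Let's trace through this code step by step.

Initialize: n_items = 0
Entering loop: for j in range(1, 6):
After iteration 1: j = 1, n_items = 1
After iteration 2: j = 2, n_items = 2
After iteration 3: j = 3, n_items = 2
After iteration 4: j = 4, n_items = 2
After iteration 5: j = 5, n_items = 2
Loop ends.

Final answer: 2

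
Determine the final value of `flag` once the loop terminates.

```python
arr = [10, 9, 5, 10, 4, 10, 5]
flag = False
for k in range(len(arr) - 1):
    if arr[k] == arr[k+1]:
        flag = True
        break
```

Let's trace through this code step by step.

Initialize: arr = [10, 9, 5, 10, 4, 10, 5]
Initialize: flag = False
Entering loop: for k in range(len(arr) - 1):
After iteration 1: k = 0, flag = False
After iteration 2: k = 1, flag = False
After iteration 3: k = 2, flag = False
After iteration 4: k = 3, flag = False
After iteration 5: k = 4, flag = False
After iteration 6: k = 5, flag = False
Loop ends.

Final answer: False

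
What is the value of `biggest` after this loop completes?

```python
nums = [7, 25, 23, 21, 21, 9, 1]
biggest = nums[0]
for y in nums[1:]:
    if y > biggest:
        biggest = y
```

Let's trace through this code step by step.

Initialize: nums = [7, 25, 23, 21, 21, 9, 1]
Initialize: biggest = 7
Entering loop: for y in nums[1:]:
After iteration 1: y = 25, biggest = 25
After iteration 2: y = 23, biggest = 25
After iteration 3: y = 21, biggest = 25
After iteration 4: y = 21, biggest = 25
After iteration 5: y = 9, biggest = 25
After iteration 6: y = 1, biggest = 25
Loop ends.

Final answer: 25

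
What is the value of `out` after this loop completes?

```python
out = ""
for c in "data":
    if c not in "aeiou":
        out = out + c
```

Let's trace through this code step by step.

Initialize: out = ''
Entering loop: for c in "data":
After iteration 1: c = 'd', out = 'd'
After iteration 2: c = 'a', out = 'd'
After iteration 3: c = 't', out = 'dt'
After iteration 4: c = 'a', out = 'dt'
Loop ends.

Final answer: 'dt'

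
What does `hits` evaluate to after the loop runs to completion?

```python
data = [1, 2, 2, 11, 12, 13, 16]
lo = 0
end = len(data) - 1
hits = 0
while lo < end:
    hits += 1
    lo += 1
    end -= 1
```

Let's trace through this code step by step.

Initialize: data = [1, 2, 2, 11, 12, 13, 16]
Initialize: lo = 0
Initialize: end = 6
Initialize: hits = 0
Entering loop: while lo < end:
After iteration 1: lo = 1, end = 5, hits = 1
After iteration 2: lo = 2, end = 4, hits = 2
After iteration 3: lo = 3, end = 3, hits = 3
Loop ends.

Final answer: 3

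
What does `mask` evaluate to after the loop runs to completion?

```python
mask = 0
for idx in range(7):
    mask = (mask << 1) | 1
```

Let's trace through this code step by step.

Initialize: mask = 0
Entering loop: for idx in range(7):
After iteration 1: idx = 0, mask = 1
After iteration 2: idx = 1, mask = 3
After iteration 3: idx = 2, mask = 7
After iteration 4: idx = 3, mask = 15
After iteration 5: idx = 4, mask = 31
After iteration 6: idx = 5, mask = 63
After iteration 7: idx = 6, mask = 127
Loop ends.

Final answer: 127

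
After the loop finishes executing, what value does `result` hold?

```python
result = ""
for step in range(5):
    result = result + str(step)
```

Let's trace through this code step by step.

Initialize: result = ''
Entering loop: for step in range(5):
After iteration 1: step = 0, result = '0'
After iteration 2: step = 1, result = '01'
After iteration 3: step = 2, result = '012'
After iteration 4: step = 3, result = '0123'
After iteration 5: step = 4, result = '01234'
Loop ends.

Final answer: '01234'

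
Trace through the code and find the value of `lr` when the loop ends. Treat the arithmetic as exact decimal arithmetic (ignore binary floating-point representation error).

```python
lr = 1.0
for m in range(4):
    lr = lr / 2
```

Let's trace through this code step by step.

Initialize: lr = 1.0
Entering loop: for m in range(4):
After iteration 1: m = 0, lr = 0.5
After iteration 2: m = 1, lr = 0.25
After iteration 3: m = 2, lr = 0.125
After iteration 4: m = 3, lr = 0.0625
Loop ends.

Final answer: 0.0625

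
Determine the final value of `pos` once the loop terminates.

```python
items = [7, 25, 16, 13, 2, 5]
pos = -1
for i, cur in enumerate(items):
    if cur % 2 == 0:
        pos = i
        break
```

Let's trace through this code step by step.

Initialize: items = [7, 25, 16, 13, 2, 5]
Initialize: pos = -1
Entering loop: for i, cur in enumerate(items):
After iteration 1: i = 0, cur = 7, pos = -1
After iteration 2: i = 1, cur = 25, pos = -1
After iteration 3: i = 2, cur = 16, pos = 2
Loop ends.

Final answer: 2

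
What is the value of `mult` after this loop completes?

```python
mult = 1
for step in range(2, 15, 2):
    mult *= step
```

Let's trace through this code step by step.

Initialize: mult = 1
Entering loop: for step in range(2, 15, 2):
After iteration 1: step = 2, mult = 2
After iteration 2: step = 4, mult = 8
After iteration 3: step = 6, mult = 48
After iteration 4: step = 8, mult = 384
After iteration 5: step = 10, mult = 3840
After iteration 6: step = 12, mult = 46080
After iteration 7: step = 14, mult = 645120
Loop ends.

Final answer: 645120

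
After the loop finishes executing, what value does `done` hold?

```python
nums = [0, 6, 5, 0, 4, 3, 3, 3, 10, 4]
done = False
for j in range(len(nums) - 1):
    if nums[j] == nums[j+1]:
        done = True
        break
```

Let's trace through this code step by step.

Initialize: nums = [0, 6, 5, 0, 4, 3, 3, 3, 10, 4]
Initialize: done = False
Entering loop: for j in range(len(nums) - 1):
After iteration 1: j = 0, done = False
After iteration 2: j = 1, done = False
After iteration 3: j = 2, done = False
After iteration 4: j = 3, done = False
After iteration 5: j = 4, done = False
After iteration 6: j = 5, done = True
Loop ends.

Final answer: True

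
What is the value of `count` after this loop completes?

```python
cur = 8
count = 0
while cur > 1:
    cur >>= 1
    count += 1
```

Let's trace through this code step by step.

Initialize: cur = 8
Initialize: count = 0
Entering loop: while cur > 1:
After iteration 1: cur = 4, count = 1
After iteration 2: cur = 2, count = 2
After iteration 3: cur = 1, count = 3
Loop ends.

Final answer: 3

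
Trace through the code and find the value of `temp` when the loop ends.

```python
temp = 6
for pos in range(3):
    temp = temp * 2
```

Let's trace through this code step by step.

Initialize: temp = 6
Entering loop: for pos in range(3):
After iteration 1: pos = 0, temp = 12
After iteration 2: pos = 1, temp = 24
After iteration 3: pos = 2, temp = 48
Loop ends.

Final answer: 48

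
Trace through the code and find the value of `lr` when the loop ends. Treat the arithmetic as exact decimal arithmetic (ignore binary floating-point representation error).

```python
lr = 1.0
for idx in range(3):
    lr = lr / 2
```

Let's trace through this code step by step.

Initialize: lr = 1.0
Entering loop: for idx in range(3):
After iteration 1: idx = 0, lr = 0.5
After iteration 2: idx = 1, lr = 0.25
After iteration 3: idx = 2, lr = 0.125
Loop ends.

Final answer: 0.125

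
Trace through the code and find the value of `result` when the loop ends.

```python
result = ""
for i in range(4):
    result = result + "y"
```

Let's trace through this code step by step.

Initialize: result = ''
Entering loop: for i in range(4):
After iteration 1: i = 0, result = 'y'
After iteration 2: i = 1, result = 'yy'
After iteration 3: i = 2, result = 'yyy'
After iteration 4: i = 3, result = 'yyyy'
Loop ends.

Final answer: 'yyyy'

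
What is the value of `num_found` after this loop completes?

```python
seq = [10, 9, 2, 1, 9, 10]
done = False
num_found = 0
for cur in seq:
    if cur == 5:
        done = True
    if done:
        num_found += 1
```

Let's trace through this code step by step.

Initialize: seq = [10, 9, 2, 1, 9, 10]
Initialize: done = False
Initialize: num_found = 0
Entering loop: for cur in seq:
After iteration 1: cur = 10, num_found = 0
After iteration 2: cur = 9, num_found = 0
After iteration 3: cur = 2, num_found = 0
After iteration 4: cur = 1, num_found = 0
After iteration 5: cur = 9, num_found = 0
After iteration 6: cur = 10, num_found = 0
Loop ends.

Final answer: 0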